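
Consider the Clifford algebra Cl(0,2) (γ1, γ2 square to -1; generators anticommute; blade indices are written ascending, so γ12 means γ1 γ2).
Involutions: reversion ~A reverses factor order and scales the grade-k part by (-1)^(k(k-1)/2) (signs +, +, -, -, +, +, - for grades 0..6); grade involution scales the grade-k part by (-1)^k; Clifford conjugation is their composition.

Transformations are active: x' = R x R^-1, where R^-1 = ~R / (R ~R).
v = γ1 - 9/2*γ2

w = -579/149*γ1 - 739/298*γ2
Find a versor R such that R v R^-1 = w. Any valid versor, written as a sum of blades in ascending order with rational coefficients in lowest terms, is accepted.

Why this works: both vectors square to -85/4, so q(v) = q(w) and R = v + w = -430/149*γ1 - 1040/149*γ2 carries v to w — its own direction survives, the complement (v - w)/2 flips.
Answer: -430/149*γ1 - 1040/149*γ2


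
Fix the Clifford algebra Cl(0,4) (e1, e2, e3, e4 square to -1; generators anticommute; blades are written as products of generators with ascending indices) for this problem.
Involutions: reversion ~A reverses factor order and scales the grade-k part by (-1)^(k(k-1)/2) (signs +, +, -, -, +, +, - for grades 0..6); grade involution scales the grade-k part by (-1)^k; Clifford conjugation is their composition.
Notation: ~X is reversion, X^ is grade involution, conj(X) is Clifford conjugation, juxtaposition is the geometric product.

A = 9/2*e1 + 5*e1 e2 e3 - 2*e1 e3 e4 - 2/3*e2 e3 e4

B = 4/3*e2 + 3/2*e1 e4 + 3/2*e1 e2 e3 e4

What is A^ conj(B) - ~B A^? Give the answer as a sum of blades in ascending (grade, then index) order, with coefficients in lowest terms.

first term: -e1 + 3*e2 - 3*e3 - 57/4*e4 + 6*e1 e2 + 20/3*e1 e3 + 8/9*e3 e4 - e1 e2 e3 - 3/4*e2 e3 e4 - 8/3*e1 e2 e3 e4
second term: e1 - 3*e2 - 3*e3 + 57/4*e4 + 6*e1 e2 - 20/3*e1 e3 - 8/9*e3 e4 + e1 e2 e3 + 3/4*e2 e3 e4 - 8/3*e1 e2 e3 e4
Answer: -2*e1 + 6*e2 - 57/2*e4 + 40/3*e1 e3 + 16/9*e3 e4 - 2*e1 e2 e3 - 3/2*e2 e3 e4


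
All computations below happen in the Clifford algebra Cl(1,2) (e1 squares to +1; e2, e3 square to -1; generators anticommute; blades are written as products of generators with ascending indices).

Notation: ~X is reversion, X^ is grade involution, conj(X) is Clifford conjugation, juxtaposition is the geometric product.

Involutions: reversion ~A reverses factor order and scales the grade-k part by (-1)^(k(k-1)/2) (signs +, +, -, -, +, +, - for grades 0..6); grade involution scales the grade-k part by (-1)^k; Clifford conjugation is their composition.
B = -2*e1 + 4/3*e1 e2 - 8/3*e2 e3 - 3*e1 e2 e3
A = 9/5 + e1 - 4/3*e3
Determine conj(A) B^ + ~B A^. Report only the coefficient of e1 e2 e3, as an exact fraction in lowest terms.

first term: -2 + 18/5*e1 - 44/9*e2 - 8/5*e1 e2 - 8/3*e1 e3 - 39/5*e2 e3 + 443/45*e1 e2 e3
second term: 2 - 18/5*e1 - 44/9*e2 - 32/5*e1 e2 - 8/3*e1 e3 + 9/5*e2 e3 + 43/45*e1 e2 e3
Answer: 54/5


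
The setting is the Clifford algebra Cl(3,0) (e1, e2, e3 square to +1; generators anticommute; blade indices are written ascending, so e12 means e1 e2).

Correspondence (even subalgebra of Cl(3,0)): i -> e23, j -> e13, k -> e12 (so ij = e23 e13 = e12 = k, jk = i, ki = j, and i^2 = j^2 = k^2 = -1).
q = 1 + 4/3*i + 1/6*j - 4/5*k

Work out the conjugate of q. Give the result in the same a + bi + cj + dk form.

In blades: q = 1 - 4/5*e12 + 1/6*e13 + 4/3*e23.
Quaternion conjugation is reversion on the even subalgebra: the scalar is fixed and every grade-2 blade flips sign, giving 1 + 4/5*e12 - 1/6*e13 - 4/3*e23; translating back:
Answer: 1 - 4/3*i - 1/6*j + 4/5*k


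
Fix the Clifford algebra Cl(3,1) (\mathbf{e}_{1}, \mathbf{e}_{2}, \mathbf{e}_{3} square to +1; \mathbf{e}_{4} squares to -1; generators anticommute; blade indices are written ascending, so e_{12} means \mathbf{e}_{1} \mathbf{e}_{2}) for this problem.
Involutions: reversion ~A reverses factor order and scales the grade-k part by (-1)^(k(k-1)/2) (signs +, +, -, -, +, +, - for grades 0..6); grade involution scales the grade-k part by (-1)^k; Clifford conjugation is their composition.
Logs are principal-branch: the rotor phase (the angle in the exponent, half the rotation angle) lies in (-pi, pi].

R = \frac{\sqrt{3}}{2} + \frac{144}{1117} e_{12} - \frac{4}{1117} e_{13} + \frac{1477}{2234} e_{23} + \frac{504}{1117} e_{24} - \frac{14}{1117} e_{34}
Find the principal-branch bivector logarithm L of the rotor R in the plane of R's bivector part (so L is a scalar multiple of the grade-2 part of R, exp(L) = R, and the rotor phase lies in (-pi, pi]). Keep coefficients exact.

The scalar part of R is \frac{\sqrt{3}}{2}, and that scalar determines the rotor phase on the principal branch; recovering the unit plane as bivector-part over sine of the phase gives L = phase * plane.
Concretely: cos(phase) = \frac{\sqrt{3}}{2} gives phase = ±\frac{\pi}{6}, and since phase/sin(phase) is even the sign is immaterial: L = (phase/sin(phase)) * <R>_2 = (\frac{\pi}{3}) * <R>_2.
Answer: \frac{48 \pi}{1117} e_{12} - \frac{4 \pi}{3351} e_{13} + \frac{1477 \pi}{6702} e_{23} + \frac{168 \pi}{1117} e_{24} - \frac{14 \pi}{3351} e_{34}


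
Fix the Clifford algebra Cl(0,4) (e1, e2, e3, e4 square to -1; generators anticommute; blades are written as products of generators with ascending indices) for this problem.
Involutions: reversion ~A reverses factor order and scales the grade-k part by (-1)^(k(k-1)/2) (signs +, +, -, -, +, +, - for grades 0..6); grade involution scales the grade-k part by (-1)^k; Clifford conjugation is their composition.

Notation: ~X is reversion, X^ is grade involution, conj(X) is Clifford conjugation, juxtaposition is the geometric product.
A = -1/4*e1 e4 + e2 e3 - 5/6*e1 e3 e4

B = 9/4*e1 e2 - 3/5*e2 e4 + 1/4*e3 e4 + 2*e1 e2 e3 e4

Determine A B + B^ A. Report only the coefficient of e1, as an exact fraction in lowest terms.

first term: 5/24*e1 - 5/3*e2 + 3/20*e1 e2 + 35/16*e1 e3 - 2*e1 e4 + 1/2*e2 e3 + 5/16*e2 e4 - 3/5*e3 e4 - 1/2*e1 e2 e3 + 15/8*e2 e3 e4
second term: 5/24*e1 + 5/3*e2 - 3/20*e1 e2 - 35/16*e1 e3 - 2*e1 e4 + 1/2*e2 e3 - 5/16*e2 e4 + 3/5*e3 e4 + 1/2*e1 e2 e3 - 15/8*e2 e3 e4
Answer: 5/12


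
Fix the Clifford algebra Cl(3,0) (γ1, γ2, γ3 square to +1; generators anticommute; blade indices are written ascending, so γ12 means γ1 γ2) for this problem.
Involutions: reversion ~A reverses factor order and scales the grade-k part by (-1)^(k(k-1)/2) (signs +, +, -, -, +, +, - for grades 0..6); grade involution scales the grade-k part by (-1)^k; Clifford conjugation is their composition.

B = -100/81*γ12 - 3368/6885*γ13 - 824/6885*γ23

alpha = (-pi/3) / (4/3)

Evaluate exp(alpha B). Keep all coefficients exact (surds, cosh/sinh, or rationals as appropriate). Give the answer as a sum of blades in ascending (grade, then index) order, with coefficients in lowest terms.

B^2 term by term: the squares give (-100/81)^2*(γ12)^2 + (-3368/6885)^2*(γ13)^2 + (-824/6885)^2*(γ23)^2 = 10000/6561*(-1) + 11343424/47403225*(-1) + 678976/47403225*(-1) = -16/9 (each basis 2-blade squares to minus the product of its generators' squares); cross terms between blades sharing an index anticommute and cancel. So B^2 = -16/9.
B^2 = -16/9 — B^2 < 0, so the exponential closes trigonometrically: l = 4/3, alpha*l = -pi/3, so exp(alpha B) = cos(-pi/3) + (sin(-pi/3)/(4/3))*B = 1/2 + (-3*sqrt(3)/8)*B.
Answer: 1/2 + 25*sqrt(3)/54*γ12 + 421*sqrt(3)/2295*γ13 + 103*sqrt(3)/2295*γ23


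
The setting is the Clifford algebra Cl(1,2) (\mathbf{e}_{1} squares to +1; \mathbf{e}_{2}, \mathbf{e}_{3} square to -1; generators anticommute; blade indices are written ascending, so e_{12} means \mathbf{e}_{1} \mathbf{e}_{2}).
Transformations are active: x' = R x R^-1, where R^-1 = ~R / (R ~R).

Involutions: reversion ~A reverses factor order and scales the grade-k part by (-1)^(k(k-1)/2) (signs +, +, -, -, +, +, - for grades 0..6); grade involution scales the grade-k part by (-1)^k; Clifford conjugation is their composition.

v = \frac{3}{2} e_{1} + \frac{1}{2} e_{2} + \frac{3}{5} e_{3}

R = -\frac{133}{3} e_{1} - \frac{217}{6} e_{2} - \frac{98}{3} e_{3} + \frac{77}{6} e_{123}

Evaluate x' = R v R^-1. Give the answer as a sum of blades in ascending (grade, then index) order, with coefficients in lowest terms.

~R = -\frac{133}{3} e_{1} - \frac{217}{6} e_{2} - \frac{98}{3} e_{3} - \frac{77}{6} e_{123}, and R ~R = -245, so R^-1 = ~R / (-245).
R v = -\frac{1729}{60} + \frac{1463}{60} e_{12} + \frac{1729}{60} e_{13} + \frac{833}{60} e_{23}
Answer: -\frac{803}{60} e_{1} - \frac{902}{75} e_{2} - \frac{573}{100} e_{3}


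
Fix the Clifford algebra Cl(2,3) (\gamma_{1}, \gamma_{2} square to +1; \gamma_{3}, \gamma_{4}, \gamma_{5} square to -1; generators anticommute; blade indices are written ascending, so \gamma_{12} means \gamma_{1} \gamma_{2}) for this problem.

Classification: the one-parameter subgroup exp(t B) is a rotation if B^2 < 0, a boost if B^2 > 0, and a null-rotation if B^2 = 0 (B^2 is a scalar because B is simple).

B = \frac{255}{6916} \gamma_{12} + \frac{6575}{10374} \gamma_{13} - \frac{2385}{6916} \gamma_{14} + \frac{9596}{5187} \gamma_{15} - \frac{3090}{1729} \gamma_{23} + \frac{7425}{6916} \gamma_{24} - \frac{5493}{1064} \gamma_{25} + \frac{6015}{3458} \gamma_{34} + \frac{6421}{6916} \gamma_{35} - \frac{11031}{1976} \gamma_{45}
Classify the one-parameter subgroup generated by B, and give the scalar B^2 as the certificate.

B^2 term by term: the squares give (\frac{255}{6916})^2*(\gamma_{12})^2 + (\frac{6575}{10374})^2*(\gamma_{13})^2 + (-\frac{2385}{6916})^2*(\gamma_{14})^2 + (\frac{9596}{5187})^2*(\gamma_{15})^2 + (-\frac{3090}{1729})^2*(\gamma_{23})^2 + (\frac{7425}{6916})^2*(\gamma_{24})^2 + (-\frac{5493}{1064})^2*(\gamma_{25})^2 + (\frac{6015}{3458})^2*(\gamma_{34})^2 + (\frac{6421}{6916})^2*(\gamma_{35})^2 + (-\frac{11031}{1976})^2*(\gamma_{45})^2 = \frac{65025}{47831056}*(-1) + \frac{43230625}{107619876}*(+1) + \frac{5688225}{47831056}*(+1) + \frac{92083216}{26904969}*(+1) + \frac{9548100}{2989441}*(+1) + \frac{55130625}{47831056}*(+1) + \frac{30173049}{1132096}*(+1) + \frac{36180225}{11957764}*(-1) + \frac{41229241}{47831056}*(-1) + \frac{121682961}{3904576}*(-1) = -\frac{1}{9} (each basis 2-blade squares to minus the product of its generators' squares); cross terms between blades sharing an index anticommute and cancel; the commuting (index-disjoint) pairs give grade-4 terms 2*c*c'*(blade product), which cancel blade by blade — \gamma_{1234}: \frac{1533825}{11957764} - \frac{16273125}{11957764} + \frac{3684825}{2989441} = 0; \gamma_{1235}: \frac{1637355}{23915528} + \frac{12038825}{1839656} - \frac{19767760}{2989441} = 0; \gamma_{1245}: -\frac{2812905}{6833008} - \frac{13100805}{3679312} + \frac{11875050}{2989441} = 0; \gamma_{1345}: -\frac{24176275}{3416504} + \frac{15314085}{23915528} + \frac{19239980}{2989441} = 0; \gamma_{2345}: \frac{17042895}{854126} - \frac{47675925}{23915528} - \frac{33040395}{1839656} = 0 — confirming B is simple. So B^2 = -\frac{1}{9}.
Answer: rotation, certificate B^2 = -\frac{1}{9}. No conjugation can change B^2 = -\frac{1}{9}; the sign gives the class.


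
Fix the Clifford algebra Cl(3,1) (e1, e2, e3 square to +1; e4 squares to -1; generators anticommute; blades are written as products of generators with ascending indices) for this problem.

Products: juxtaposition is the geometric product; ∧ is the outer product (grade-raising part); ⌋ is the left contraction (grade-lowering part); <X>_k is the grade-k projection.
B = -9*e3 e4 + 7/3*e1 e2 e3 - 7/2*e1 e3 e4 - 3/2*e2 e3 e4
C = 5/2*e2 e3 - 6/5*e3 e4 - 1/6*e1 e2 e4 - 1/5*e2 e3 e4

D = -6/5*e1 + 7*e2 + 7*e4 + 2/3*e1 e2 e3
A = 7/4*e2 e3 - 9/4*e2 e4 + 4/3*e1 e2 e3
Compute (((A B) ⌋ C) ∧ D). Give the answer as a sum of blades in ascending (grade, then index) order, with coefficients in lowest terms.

step 1: -28/9 - 49/12*e1 - 27/8*e3 + 21/8*e4 + 2*e1 e4 + 81/4*e2 e3 - 245/12*e2 e4 + 63/8*e1 e2 e3 - 145/8*e1 e2 e4 - 21/4*e1 e3 e4
step 2: -2285/48 + 245/72*e1 + 421/48*e2 - 217/30*e3 + 81/10*e4 + 7/16*e1 e2 - 2611/360*e2 e3 + 1/180*e2 e4 + 56/15*e3 e4 + 14/27*e1 e2 e4 + 28/45*e2 e3 e4
step 3: 457/8*e1 - 15995/48*e2 - 15995/48*e4 + 3091/90*e1 e2 - 217/25*e1 e3 + 60371/1800*e1 e4 + 1519/30*e2 e3 + 1127/240*e2 e4 - 1519/30*e3 e4 - 41459/1800*e1 e2 e3 + 3667/1200*e1 e2 e4 - 112/25*e1 e3 e4 - 8869/360*e2 e3 e4 - 349/75*e1 e2 e3 e4
Answer: 457/8*e1 - 15995/48*e2 - 15995/48*e4 + 3091/90*e1 e2 - 217/25*e1 e3 + 60371/1800*e1 e4 + 1519/30*e2 e3 + 1127/240*e2 e4 - 1519/30*e3 e4 - 41459/1800*e1 e2 e3 + 3667/1200*e1 e2 e4 - 112/25*e1 e3 e4 - 8869/360*e2 e3 e4 - 349/75*e1 e2 e3 e4


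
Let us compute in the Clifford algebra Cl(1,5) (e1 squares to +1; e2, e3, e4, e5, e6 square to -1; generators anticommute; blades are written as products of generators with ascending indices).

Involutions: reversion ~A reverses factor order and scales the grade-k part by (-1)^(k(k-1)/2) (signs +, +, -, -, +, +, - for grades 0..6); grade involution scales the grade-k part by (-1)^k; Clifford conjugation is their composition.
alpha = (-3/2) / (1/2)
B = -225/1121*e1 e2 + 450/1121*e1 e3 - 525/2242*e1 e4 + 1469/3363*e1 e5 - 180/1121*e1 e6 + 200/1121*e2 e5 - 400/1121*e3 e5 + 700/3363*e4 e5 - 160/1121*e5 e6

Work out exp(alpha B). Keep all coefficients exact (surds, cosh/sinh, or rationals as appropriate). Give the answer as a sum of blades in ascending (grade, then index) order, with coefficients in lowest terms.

B^2 term by term: the squares give (-225/1121)^2*(e1 e2)^2 + (450/1121)^2*(e1 e3)^2 + (-525/2242)^2*(e1 e4)^2 + (1469/3363)^2*(e1 e5)^2 + (-180/1121)^2*(e1 e6)^2 + (200/1121)^2*(e2 e5)^2 + (-400/1121)^2*(e3 e5)^2 + (700/3363)^2*(e4 e5)^2 + (-160/1121)^2*(e5 e6)^2 = 50625/1256641*(+1) + 202500/1256641*(+1) + 275625/5026564*(+1) + 2157961/11309769*(+1) + 32400/1256641*(+1) + 40000/1256641*(-1) + 160000/1256641*(-1) + 490000/11309769*(-1) + 25600/1256641*(-1) = 1/4 (each basis 2-blade squares to minus the product of its generators' squares); cross terms between blades sharing an index anticommute and cancel; the commuting (index-disjoint) pairs give grade-4 terms 2*c*c'*(blade product), which cancel blade by blade — e1 e2 e3 e5: 180000/1256641 - 180000/1256641 = 0; e1 e2 e4 e5: -105000/1256641 + 105000/1256641 = 0; e1 e2 e5 e6: 72000/1256641 - 72000/1256641 = 0; e1 e3 e4 e5: 210000/1256641 - 210000/1256641 = 0; e1 e3 e5 e6: -144000/1256641 + 144000/1256641 = 0; e1 e4 e5 e6: 84000/1256641 - 84000/1256641 = 0 — confirming B is simple. So B^2 = 1/4.
B^2 = 1/4 — the series telescopes hyperbolically here: l = 1/2, alpha*l = -3/2, so exp(alpha B) = cosh(-3/2) + (sinh(-3/2)/(1/2))*B = cosh(3/2) + (-2*sinh(3/2))*B.
Answer: cosh(3/2) + 450*sinh(3/2)/1121*e1 e2 - 900*sinh(3/2)/1121*e1 e3 + 525*sinh(3/2)/1121*e1 e4 - 2938*sinh(3/2)/3363*e1 e5 + 360*sinh(3/2)/1121*e1 e6 - 400*sinh(3/2)/1121*e2 e5 + 800*sinh(3/2)/1121*e3 e5 - 1400*sinh(3/2)/3363*e4 e5 + 320*sinh(3/2)/1121*e5 e6


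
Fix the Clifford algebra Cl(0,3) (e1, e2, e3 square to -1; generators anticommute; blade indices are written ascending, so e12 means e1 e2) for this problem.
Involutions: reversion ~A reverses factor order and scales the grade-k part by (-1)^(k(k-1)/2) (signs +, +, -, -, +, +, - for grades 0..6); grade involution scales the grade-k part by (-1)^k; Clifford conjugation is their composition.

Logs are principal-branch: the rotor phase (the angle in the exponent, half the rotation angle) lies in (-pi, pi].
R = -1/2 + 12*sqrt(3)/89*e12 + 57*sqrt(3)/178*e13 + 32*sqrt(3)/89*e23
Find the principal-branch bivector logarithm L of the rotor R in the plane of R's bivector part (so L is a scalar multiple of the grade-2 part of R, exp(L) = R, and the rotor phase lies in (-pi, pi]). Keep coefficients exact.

The scalar part of R is -1/2, and that scalar determines the rotor phase on the principal branch; recovering the unit plane as bivector-part over sine of the phase gives L = phase * plane.
Concretely: cos(phase) = -1/2 gives phase = ±2*pi/3, and since phase/sin(phase) is even the sign is immaterial: L = (phase/sin(phase)) * <R>_2 = (4*sqrt(3)*pi/9) * <R>_2.
Answer: 16*pi/89*e12 + 38*pi/89*e13 + 128*pi/267*e23


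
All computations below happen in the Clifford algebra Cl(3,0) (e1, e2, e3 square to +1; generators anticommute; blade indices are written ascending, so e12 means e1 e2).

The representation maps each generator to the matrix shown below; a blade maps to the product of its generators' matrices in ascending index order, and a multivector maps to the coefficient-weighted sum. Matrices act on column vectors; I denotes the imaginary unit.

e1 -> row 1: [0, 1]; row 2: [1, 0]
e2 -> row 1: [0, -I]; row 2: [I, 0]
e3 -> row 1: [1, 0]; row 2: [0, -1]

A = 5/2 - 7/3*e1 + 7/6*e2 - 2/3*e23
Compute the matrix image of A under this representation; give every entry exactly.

Bivector images (products of the table entries): rho(e23) = rho(e2)rho(e3) = row 1: [0, I]; row 2: [I, 0].
M = (5/2)*1 + (-7/3)*rho(e1) + (7/6)*rho(e2) + (-2/3)*rho(e23), summed entrywise (1 is the identity matrix):
Answer: row 1: [5/2, -7/3 - 11*I/6]; row 2: [-7/3 + I/2, 5/2]


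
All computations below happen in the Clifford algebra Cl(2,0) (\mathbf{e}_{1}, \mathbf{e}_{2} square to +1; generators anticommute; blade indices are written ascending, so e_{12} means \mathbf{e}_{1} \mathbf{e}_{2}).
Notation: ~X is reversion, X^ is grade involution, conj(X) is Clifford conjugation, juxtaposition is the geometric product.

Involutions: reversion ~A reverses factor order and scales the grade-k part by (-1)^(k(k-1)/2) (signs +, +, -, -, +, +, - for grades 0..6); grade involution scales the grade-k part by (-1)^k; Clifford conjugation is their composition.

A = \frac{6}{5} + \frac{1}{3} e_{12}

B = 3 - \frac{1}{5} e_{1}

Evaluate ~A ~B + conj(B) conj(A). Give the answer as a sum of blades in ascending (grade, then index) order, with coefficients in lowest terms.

first term: \frac{18}{5} - \frac{6}{25} e_{1} - \frac{1}{15} e_{2} - e_{12}
second term: \frac{18}{5} + \frac{6}{25} e_{1} - \frac{1}{15} e_{2} - e_{12}
Answer: \frac{36}{5} - \frac{2}{15} e_{2} - 2 e_{12}


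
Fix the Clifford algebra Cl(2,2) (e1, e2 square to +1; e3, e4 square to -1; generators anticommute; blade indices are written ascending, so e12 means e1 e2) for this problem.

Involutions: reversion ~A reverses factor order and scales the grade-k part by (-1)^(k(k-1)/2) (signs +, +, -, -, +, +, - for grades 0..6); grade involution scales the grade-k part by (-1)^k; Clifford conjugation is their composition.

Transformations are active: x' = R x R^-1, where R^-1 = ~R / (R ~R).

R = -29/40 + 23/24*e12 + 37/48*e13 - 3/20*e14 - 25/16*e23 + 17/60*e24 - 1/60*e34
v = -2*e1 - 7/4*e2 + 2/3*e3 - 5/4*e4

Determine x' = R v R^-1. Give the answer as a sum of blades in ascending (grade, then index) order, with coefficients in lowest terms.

~R = -29/40 - 23/24*e12 - 37/48*e13 + 3/20*e14 + 25/16*e23 - 17/60*e24 + 1/60*e34, and R ~R = -5421/3200, so R^-1 = ~R / (-5421/3200).
R v = -1337/1440*e1 + 733/160*e2 - 543/320*e3 + 1571/1440*e4 + 2945/576*e123 - 973/480*e124 - 797/960*e134 + 1033/576*e234
Answer: -44639/5004*e1 + 869/1251*e2 - 10822/1251*e3 + 2069/5004*e4


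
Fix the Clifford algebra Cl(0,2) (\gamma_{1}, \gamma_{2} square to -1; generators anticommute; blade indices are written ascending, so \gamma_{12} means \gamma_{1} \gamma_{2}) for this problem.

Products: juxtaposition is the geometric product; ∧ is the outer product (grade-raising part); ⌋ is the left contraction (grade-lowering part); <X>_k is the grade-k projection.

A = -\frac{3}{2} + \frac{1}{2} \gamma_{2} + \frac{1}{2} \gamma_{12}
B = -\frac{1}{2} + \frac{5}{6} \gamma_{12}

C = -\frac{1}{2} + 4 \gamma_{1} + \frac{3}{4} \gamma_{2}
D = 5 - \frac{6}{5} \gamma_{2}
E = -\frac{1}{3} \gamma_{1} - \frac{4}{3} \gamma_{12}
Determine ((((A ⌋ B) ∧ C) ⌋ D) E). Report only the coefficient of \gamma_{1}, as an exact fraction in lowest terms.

step 1: \frac{1}{3} + \frac{5}{12} \gamma_{1} - \frac{5}{4} \gamma_{12}
step 2: -\frac{1}{6} + \frac{9}{8} \gamma_{1} + \frac{1}{4} \gamma_{2} + \frac{15}{16} \gamma_{12}
step 3: -\frac{8}{15} + \frac{1}{5} \gamma_{2}
step 4: -\frac{4}{45} \gamma_{1} + \frac{7}{9} \gamma_{12}
Answer: -\frac{4}{45}


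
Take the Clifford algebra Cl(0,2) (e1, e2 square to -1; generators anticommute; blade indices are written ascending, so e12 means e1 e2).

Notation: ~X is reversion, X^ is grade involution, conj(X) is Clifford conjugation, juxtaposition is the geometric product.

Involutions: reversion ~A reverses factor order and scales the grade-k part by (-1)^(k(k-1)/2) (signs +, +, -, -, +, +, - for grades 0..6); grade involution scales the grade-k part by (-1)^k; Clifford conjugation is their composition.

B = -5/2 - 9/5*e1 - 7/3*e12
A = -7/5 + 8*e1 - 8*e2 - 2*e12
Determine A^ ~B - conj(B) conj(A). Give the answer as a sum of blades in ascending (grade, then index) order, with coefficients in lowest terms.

first term: -187/30 + 3089/75*e1 + 34/15*e2 + 242/15*e12
second term: 397/30 - 89/75*e1 - 634/15*e2 + 92/15*e12
Answer: -292/15 + 3178/75*e1 + 668/15*e2 + 10*e12


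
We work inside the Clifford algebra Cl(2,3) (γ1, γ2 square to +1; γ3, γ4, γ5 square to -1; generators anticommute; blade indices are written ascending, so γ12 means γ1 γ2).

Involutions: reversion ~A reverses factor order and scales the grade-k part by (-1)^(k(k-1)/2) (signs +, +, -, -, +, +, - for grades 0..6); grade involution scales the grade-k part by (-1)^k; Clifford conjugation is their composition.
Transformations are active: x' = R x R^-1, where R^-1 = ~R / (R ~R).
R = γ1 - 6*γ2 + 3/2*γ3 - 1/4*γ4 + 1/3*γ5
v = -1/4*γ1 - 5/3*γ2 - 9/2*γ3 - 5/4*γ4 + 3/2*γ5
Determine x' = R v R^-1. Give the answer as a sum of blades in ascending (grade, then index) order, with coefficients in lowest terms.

~R = γ1 - 6*γ2 + 3/2*γ3 - 1/4*γ4 + 1/3*γ5, and R ~R = 4979/144, so R^-1 = ~R / (4979/144).
R v = 251/16 - 19/6*γ12 - 33/8*γ13 - 21/16*γ14 + 19/12*γ15 + 59/2*γ23 + 85/12*γ24 - 76/9*γ25 - 3*γ34 + 15/4*γ35 + 1/24*γ45
Answer: 23051/19916*γ1 - 56429/14937*γ2 + 58365/9958*γ3 + 20377/19916*γ4 - 11925/9958*γ5


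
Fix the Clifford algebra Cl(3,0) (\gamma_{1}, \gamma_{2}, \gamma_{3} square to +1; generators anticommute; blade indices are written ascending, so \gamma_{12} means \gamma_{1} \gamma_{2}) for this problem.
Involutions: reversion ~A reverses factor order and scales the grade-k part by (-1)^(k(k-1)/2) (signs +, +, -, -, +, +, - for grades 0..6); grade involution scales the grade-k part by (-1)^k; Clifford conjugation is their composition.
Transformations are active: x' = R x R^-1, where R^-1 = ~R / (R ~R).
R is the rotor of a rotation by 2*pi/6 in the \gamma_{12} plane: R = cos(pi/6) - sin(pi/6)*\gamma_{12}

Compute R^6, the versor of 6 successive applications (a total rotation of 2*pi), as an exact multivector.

Half-angle bookkeeping: 6 applications in \gamma_{12} add up to rotor phase 6*pi/6 = \pi, so R^6 = cos(\pi) - sin(\pi)*\gamma_{12}.
cos(\pi) = -1 and sin(\pi) = 0, so R^6 = -1. The total rotation 2*pi is 1 full turn, so every vector returns to itself, yet the rotor is -1, on the OTHER sheet of the double cover (an odd number of 2*pi turns).
Answer: -1


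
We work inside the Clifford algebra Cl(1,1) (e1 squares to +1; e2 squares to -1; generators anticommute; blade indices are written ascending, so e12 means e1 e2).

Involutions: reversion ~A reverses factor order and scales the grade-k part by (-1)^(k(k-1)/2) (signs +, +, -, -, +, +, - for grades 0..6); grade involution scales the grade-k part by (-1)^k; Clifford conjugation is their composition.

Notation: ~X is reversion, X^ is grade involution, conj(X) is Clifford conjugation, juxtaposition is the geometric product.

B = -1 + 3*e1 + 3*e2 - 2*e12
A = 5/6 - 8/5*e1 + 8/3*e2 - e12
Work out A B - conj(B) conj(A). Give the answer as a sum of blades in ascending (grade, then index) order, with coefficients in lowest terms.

first term: -349/30 + 53/30*e1 + 181/30*e2 - 202/15*e12
second term: -349/30 - 53/30*e1 - 181/30*e2 + 202/15*e12
Answer: 53/15*e1 + 181/15*e2 - 404/15*e12


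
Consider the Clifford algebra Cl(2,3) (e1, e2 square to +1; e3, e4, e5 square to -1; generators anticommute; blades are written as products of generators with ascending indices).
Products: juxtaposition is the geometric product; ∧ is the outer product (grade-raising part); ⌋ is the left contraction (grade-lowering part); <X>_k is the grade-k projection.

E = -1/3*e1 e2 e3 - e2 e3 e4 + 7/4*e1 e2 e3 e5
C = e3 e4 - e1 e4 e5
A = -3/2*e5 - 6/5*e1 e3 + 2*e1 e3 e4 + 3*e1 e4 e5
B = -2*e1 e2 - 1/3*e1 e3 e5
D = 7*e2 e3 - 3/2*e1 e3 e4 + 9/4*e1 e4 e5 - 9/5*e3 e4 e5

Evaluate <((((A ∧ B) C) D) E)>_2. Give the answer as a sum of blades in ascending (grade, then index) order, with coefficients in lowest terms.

step 1: 3*e1 e2 e5
step 2: -3*e2 e4 + 3*e1 e2 e3 e4 e5
step 3: -27/5*e1 e2 - 27/4*e2 e3 + 9/2*e2 e5 - 21*e3 e4 + 9/2*e1 e2 e3 + 27/4*e1 e2 e5 + 21*e1 e4 e5 + 27/5*e2 e3 e5
step 4: -3/2 + 117/10*e1 - 21*e2 - 1089/80*e3 + 27/4*e4 + 63/8*e5 - 63/8*e1 e3 - 9/2*e1 e4 - 801/80*e1 e5 + 36/5*e3 e5 + 27/5*e4 e5 + 7*e1 e2 e4 + 27/5*e1 e3 e4 - 3/2*e1 e3 e5 - 147/4*e2 e3 e4 + 9/2*e3 e4 e5 - 21*e1 e2 e3 e5 - 147/4*e1 e2 e4 e5 + 27/4*e1 e3 e4 e5 - 7*e2 e3 e4 e5
step 5: -63/8*e1 e3 - 9/2*e1 e4 - 801/80*e1 e5 + 36/5*e3 e5 + 27/5*e4 e5
Answer: -63/8*e1 e3 - 9/2*e1 e4 - 801/80*e1 e5 + 36/5*e3 e5 + 27/5*e4 e5


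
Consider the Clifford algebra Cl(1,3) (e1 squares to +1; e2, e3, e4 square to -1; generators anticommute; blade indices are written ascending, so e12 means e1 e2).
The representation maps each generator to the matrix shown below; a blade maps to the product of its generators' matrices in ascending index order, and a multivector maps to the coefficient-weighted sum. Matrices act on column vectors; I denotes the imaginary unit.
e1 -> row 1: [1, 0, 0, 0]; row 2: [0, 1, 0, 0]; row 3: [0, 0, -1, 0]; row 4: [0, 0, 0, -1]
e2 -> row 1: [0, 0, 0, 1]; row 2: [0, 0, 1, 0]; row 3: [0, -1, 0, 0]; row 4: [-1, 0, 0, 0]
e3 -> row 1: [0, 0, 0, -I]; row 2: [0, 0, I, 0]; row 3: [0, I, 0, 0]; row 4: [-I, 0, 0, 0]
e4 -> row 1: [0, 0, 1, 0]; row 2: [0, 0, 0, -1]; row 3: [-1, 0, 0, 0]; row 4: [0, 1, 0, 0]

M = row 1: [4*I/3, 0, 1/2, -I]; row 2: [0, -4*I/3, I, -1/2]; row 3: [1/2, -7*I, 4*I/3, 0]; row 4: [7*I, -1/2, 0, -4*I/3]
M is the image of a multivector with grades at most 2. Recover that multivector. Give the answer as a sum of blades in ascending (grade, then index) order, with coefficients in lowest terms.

Method: the blade images are trace-orthogonal — tr(rho(e_A) rho(e_B)^-1) = 4 if A = B and 0 otherwise — and rho(e_A)^-1 = (e_A)^2 * rho(e_A) with (e_A)^2 = +1 or -1, so the coefficient of e_A in the preimage is (e_A)^2 * tr(M rho(e_A))/4.
Nonzero projections over blades of grade <= 2: e3: (e3)^2 = -1, tr(M rho(e3)) = 12, coefficient -3; e13: (e13)^2 = +1, tr(M rho(e13)) = 16, coefficient 4; e14: (e14)^2 = +1, tr(M rho(e14)) = 2, coefficient 1/2; e23: (e23)^2 = -1, tr(M rho(e23)) = 16/3, coefficient -4/3. Every other blade of grade <= 2 projects to 0.
Answer: -3*e3 + 4*e13 + 1/2*e14 - 4/3*e23


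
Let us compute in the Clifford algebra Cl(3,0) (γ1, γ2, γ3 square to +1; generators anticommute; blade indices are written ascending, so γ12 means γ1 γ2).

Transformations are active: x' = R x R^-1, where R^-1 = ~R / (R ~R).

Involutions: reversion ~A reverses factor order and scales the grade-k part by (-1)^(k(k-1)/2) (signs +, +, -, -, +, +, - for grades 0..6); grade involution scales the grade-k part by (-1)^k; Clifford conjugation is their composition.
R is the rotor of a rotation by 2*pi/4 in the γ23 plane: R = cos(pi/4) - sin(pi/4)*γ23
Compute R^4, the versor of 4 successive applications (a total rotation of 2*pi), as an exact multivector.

Rotor phase runs at HALF the rotation angle; powers of one rotor simply add phase, so after 4 steps in γ23 the phase is 4*pi/4 = pi and R^4 = cos(pi) - sin(pi)*γ23.
cos(pi) = -1 and sin(pi) = 0, so R^4 = -1. The total rotation 2*pi is 1 full turn, so every vector returns to itself, yet the rotor is -1, on the OTHER sheet of the double cover (an odd number of 2*pi turns).
Answer: -1


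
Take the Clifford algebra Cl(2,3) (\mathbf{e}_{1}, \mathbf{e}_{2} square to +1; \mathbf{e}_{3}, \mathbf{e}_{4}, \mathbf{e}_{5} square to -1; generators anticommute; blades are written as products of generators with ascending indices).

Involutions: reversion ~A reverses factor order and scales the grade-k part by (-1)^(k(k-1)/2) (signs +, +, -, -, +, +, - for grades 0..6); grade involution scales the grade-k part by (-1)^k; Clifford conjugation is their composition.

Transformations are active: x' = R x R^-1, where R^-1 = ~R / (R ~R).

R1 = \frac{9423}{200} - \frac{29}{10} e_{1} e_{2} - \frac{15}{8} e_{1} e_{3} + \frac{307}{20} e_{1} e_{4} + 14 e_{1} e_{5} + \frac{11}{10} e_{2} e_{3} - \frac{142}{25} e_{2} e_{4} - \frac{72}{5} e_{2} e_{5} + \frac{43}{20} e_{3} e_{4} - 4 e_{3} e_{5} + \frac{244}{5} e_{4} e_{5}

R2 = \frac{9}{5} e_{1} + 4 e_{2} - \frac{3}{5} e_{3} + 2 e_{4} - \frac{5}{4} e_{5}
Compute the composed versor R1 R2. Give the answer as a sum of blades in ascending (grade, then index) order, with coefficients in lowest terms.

Distribute over the terms of R2 (each basis-blade product reordered to ascending indices, repeated generators contracted through their squares):
R1 (\frac{9}{5} e_{1}) = \frac{84807}{1000} e_{1} + \frac{261}{50} e_{2} + \frac{27}{8} e_{3} - \frac{2763}{100} e_{4} - \frac{126}{5} e_{5} + \frac{99}{50} e_{1} e_{2} e_{3} - \frac{1278}{125} e_{1} e_{2} e_{4} - \frac{648}{25} e_{1} e_{2} e_{5} + \frac{387}{100} e_{1} e_{3} e_{4} - \frac{36}{5} e_{1} e_{3} e_{5} + \frac{2196}{25} e_{1} e_{4} e_{5}
R1 (4 e_{2}) = -\frac{58}{5} e_{1} + \frac{9423}{50} e_{2} - \frac{22}{5} e_{3} + \frac{568}{25} e_{4} + \frac{288}{5} e_{5} + \frac{15}{2} e_{1} e_{2} e_{3} - \frac{307}{5} e_{1} e_{2} e_{4} - 56 e_{1} e_{2} e_{5} + \frac{43}{5} e_{2} e_{3} e_{4} - 16 e_{2} e_{3} e_{5} + \frac{976}{5} e_{2} e_{4} e_{5}
R1 (-\frac{3}{5} e_{3}) = -\frac{9}{8} e_{1} + \frac{33}{50} e_{2} - \frac{28269}{1000} e_{3} - \frac{129}{100} e_{4} + \frac{12}{5} e_{5} + \frac{87}{50} e_{1} e_{2} e_{3} + \frac{921}{100} e_{1} e_{3} e_{4} + \frac{42}{5} e_{1} e_{3} e_{5} - \frac{426}{125} e_{2} e_{3} e_{4} - \frac{216}{25} e_{2} e_{3} e_{5} - \frac{732}{25} e_{3} e_{4} e_{5}
R1 (2 e_{4}) = -\frac{307}{10} e_{1} + \frac{284}{25} e_{2} - \frac{43}{10} e_{3} + \frac{9423}{100} e_{4} + \frac{488}{5} e_{5} - \frac{29}{5} e_{1} e_{2} e_{4} - \frac{15}{4} e_{1} e_{3} e_{4} - 28 e_{1} e_{4} e_{5} + \frac{11}{5} e_{2} e_{3} e_{4} + \frac{144}{5} e_{2} e_{4} e_{5} + 8 e_{3} e_{4} e_{5}
R1 (-\frac{5}{4} e_{5}) = \frac{35}{2} e_{1} - 18 e_{2} - 5 e_{3} + 61 e_{4} - \frac{9423}{160} e_{5} + \frac{29}{8} e_{1} e_{2} e_{5} + \frac{75}{32} e_{1} e_{3} e_{5} - \frac{307}{16} e_{1} e_{4} e_{5} - \frac{11}{8} e_{2} e_{3} e_{5} + \frac{71}{10} e_{2} e_{4} e_{5} - \frac{43}{16} e_{3} e_{4} e_{5}
Summing the partial products and collecting blades:
Answer: \frac{29441}{500} e_{1} + \frac{1877}{10} e_{2} - \frac{19297}{500} e_{3} + \frac{14903}{100} e_{4} + \frac{11761}{160} e_{5} + \frac{561}{50} e_{1} e_{2} e_{3} - \frac{9678}{125} e_{1} e_{2} e_{4} - \frac{15659}{200} e_{1} e_{2} e_{5} + \frac{933}{100} e_{1} e_{3} e_{4} + \frac{567}{160} e_{1} e_{3} e_{5} + \frac{16261}{400} e_{1} e_{4} e_{5} + \frac{924}{125} e_{2} e_{3} e_{4} - \frac{5203}{200} e_{2} e_{3} e_{5} + \frac{2311}{10} e_{2} e_{4} e_{5} - \frac{9587}{400} e_{3} e_{4} e_{5}


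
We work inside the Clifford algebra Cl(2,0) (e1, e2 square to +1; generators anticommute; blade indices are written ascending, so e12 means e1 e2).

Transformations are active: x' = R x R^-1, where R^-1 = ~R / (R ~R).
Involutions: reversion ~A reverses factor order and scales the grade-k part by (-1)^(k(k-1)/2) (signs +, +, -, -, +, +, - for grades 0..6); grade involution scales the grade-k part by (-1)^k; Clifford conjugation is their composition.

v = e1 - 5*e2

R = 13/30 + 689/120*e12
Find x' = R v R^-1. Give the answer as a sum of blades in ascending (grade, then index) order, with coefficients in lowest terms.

~R = 13/30 - 689/120*e12, and R ~R = 19097/576, so R^-1 = ~R / (19097/576).
R v = -1131/40*e1 - 949/120*e2
Answer: -4913/2825*e1 + 13541/2825*e2


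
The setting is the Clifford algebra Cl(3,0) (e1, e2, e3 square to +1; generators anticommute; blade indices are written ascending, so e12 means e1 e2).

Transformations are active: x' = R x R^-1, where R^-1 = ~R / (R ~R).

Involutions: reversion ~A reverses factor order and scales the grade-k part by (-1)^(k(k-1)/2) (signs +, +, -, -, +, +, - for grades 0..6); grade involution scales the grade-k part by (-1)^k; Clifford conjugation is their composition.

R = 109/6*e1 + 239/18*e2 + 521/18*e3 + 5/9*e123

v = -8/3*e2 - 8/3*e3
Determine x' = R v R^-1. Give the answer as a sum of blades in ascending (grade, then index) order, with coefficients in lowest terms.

~R = 109/6*e1 + 239/18*e2 + 521/18*e3 - 5/9*e123, and R ~R = 16133/12, so R^-1 = ~R / (16133/12).
R v = -3040/27 - 1348/27*e12 - 1268/27*e13 + 376/9*e23
Answer: -11200/3723*e1 + 7768/16133*e2 - 6328/2847*e3


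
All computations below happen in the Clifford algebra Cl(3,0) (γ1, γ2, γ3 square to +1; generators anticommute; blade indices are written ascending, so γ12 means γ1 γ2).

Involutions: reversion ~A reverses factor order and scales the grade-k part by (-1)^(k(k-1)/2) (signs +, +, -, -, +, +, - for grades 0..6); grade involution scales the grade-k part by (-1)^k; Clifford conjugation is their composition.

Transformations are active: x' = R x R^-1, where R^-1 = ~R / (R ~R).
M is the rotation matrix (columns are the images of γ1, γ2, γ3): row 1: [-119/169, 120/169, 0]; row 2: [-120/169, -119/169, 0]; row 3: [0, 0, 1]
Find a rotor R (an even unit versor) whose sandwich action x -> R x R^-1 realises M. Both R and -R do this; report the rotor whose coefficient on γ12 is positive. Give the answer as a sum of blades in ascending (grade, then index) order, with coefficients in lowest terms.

Method: write R = a + b12*γ12 + b13*γ13 + b23*γ23 with a^2 + b12^2 + b13^2 + b23^2 = 1 (so R^-1 = ~R). Expanding the columns R e_j ~R gives tr M = 4a^2 - 1 and, from the antisymmetric part, M21 - M12 = -4a*b12, M13 - M31 = 4a*b13, M32 - M23 = -4a*b23.
Here tr M = -69/169, so a^2 = (1 + tr M)/4 = 25/169 and a = ±5/13. Taking a = 5/13: M21 - M12 = -240/169, M13 - M31 = 0, M32 - M23 = 0, giving b12 = 12/13, b13 = 0, b23 = 0, i.e. R = 5/13 + 12/13*γ12.
Its γ12 coefficient is already positive.
Answer: 5/13 + 12/13*γ12. Note: both R and -R realise this M (trace -69/169); the covering map identifies them, and the γ12-coefficient sign is the tie-breaker.


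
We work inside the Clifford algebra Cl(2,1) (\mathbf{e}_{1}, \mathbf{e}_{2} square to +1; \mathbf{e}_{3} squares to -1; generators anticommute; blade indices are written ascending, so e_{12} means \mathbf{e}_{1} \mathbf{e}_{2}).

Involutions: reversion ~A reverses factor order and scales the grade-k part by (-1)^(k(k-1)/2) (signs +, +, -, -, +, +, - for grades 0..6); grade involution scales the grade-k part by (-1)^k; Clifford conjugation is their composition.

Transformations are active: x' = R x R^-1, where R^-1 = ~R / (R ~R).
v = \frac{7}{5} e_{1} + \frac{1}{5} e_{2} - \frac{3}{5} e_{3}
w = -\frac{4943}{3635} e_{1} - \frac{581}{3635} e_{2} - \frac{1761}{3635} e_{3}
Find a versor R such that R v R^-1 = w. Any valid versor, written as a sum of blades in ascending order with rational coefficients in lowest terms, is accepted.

Here q(v) = q(w) = \frac{41}{25}; the classical choice R = v + w = \frac{146}{3635} e_{1} + \frac{146}{3635} e_{2} - \frac{3942}{3635} e_{3} then realises v -> w under the sandwich.
Answer: \frac{146}{3635} e_{1} + \frac{146}{3635} e_{2} - \frac{3942}{3635} e_{3}


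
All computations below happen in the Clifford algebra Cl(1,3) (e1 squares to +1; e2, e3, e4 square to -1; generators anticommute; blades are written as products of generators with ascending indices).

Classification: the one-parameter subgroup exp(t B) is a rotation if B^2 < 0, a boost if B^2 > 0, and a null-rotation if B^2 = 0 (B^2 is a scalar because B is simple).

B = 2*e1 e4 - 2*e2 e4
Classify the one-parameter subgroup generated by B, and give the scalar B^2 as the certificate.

B^2 term by term: the squares give (2)^2*(e1 e4)^2 + (-2)^2*(e2 e4)^2 = 4*(+1) + 4*(-1) = 0 (each basis 2-blade squares to minus the product of its generators' squares); cross terms between blades sharing an index anticommute and cancel. So B^2 = 0.
Answer: null-rotation, certificate B^2 = 0. Certificate logic: 0 is a conjugation-invariant scalar, so its sign fixes rotation versus boost versus null-rotation outright.


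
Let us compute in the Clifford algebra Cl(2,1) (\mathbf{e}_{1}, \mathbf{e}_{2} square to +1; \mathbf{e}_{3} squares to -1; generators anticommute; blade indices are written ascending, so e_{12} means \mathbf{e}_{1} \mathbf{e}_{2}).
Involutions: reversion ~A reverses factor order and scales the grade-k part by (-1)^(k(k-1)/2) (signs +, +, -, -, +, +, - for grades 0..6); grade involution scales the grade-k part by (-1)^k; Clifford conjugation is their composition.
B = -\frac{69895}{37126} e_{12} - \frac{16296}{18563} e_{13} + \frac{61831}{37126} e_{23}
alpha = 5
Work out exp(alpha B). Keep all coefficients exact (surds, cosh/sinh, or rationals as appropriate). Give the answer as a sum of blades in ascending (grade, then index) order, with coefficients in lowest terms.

B^2 term by term: the squares give (-\frac{69895}{37126})^2*(e_{12})^2 + (-\frac{16296}{18563})^2*(e_{13})^2 + (\frac{61831}{37126})^2*(e_{23})^2 = \frac{4885311025}{1378339876}*(-1) + \frac{265559616}{344584969}*(+1) + \frac{3823072561}{1378339876}*(+1) = 0 (each basis 2-blade squares to minus the product of its generators' squares); cross terms between blades sharing an index anticommute and cancel. So B^2 = 0.
B^2 = 0, and the exponential is exactly linear here: exp(alpha B) = 1 + alpha B (parabolic case).
Answer: 1 - \frac{349475}{37126} e_{12} - \frac{81480}{18563} e_{13} + \frac{309155}{37126} e_{23}


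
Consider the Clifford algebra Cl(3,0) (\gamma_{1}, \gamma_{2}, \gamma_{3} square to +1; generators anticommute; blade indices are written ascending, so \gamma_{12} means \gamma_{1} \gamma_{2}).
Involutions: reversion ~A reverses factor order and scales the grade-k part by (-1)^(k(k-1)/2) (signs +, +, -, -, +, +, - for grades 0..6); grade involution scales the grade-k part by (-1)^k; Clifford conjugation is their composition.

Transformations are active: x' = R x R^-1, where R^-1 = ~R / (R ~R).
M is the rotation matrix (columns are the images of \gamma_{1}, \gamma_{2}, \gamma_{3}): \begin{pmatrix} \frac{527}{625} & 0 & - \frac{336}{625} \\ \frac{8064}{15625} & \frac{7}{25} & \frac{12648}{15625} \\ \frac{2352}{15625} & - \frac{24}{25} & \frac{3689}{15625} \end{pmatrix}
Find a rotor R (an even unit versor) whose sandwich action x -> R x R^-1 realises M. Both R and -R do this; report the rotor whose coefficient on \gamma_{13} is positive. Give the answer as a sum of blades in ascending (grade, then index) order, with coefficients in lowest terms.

Method: write R = a + b12*\gamma_{12} + b13*\gamma_{13} + b23*\gamma_{23} with a^2 + b12^2 + b13^2 + b23^2 = 1 (so R^-1 = ~R). Expanding the columns R e_j ~R gives tr M = 4a^2 - 1 and, from the antisymmetric part, M21 - M12 = -4a*b12, M13 - M31 = 4a*b13, M32 - M23 = -4a*b23.
Here tr M = \frac{21239}{15625}, so a^2 = (1 + tr M)/4 = \frac{9216}{15625} and a = ±\frac{96}{125}. Taking a = \frac{96}{125}: M21 - M12 = \frac{8064}{15625}, M13 - M31 = -\frac{10752}{15625}, M32 - M23 = -\frac{27648}{15625}, giving b12 = -\frac{21}{125}, b13 = -\frac{28}{125}, b23 = \frac{72}{125}, i.e. R = \frac{96}{125} - \frac{21}{125} \gamma_{12} - \frac{28}{125} \gamma_{13} + \frac{72}{125} \gamma_{23}.
Its \gamma_{13} coefficient is negative, so report the other preimage -R.
Answer: -\frac{96}{125} + \frac{21}{125} \gamma_{12} + \frac{28}{125} \gamma_{13} - \frac{72}{125} \gamma_{23}. Recall the cover is two-to-one: with M of trace \frac{21239}{15625}, both preimages act alike, and the stated \gamma_{13} sign chooses the sheet.


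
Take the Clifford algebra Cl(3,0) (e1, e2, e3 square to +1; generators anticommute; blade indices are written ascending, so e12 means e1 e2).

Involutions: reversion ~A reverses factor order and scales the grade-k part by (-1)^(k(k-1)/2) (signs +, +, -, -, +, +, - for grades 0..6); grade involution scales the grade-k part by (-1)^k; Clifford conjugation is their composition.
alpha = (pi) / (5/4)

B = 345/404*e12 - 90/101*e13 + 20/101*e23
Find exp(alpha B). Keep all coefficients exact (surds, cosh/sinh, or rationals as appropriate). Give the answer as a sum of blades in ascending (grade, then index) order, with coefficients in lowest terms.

B^2 term by term: the squares give (345/404)^2*(e12)^2 + (-90/101)^2*(e13)^2 + (20/101)^2*(e23)^2 = 119025/163216*(-1) + 8100/10201*(-1) + 400/10201*(-1) = -25/16 (each basis 2-blade squares to minus the product of its generators' squares); cross terms between blades sharing an index anticommute and cancel. So B^2 = -25/16.
B^2 = -25/16 — circular case — the even/odd split gives cos and sin: l = 5/4, alpha*l = pi, so exp(alpha B) = cos(pi) + (sin(pi)/(5/4))*B = -1 + (0)*B.
Answer: -1
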